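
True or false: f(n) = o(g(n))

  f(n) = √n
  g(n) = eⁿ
True

f(n) = √n is O(√n), and g(n) = eⁿ is O(eⁿ).
Since O(√n) grows strictly slower than O(eⁿ), f(n) = o(g(n)) is true.
This means lim(n→∞) f(n)/g(n) = 0.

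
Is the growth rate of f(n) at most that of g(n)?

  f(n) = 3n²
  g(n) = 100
False

f(n) = 3n² is O(n²), and g(n) = 100 is O(1).
Since O(n²) grows faster than O(1), f(n) = O(g(n)) is false.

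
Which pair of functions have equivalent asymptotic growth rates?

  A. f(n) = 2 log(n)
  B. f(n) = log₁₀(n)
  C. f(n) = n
A and B

Examining each function:
  A. 2 log(n) is O(log n)
  B. log₁₀(n) is O(log n)
  C. n is O(n)

Functions A and B both have the same complexity class.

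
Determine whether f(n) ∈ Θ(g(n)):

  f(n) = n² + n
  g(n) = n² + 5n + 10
True

f(n) = n² + n and g(n) = n² + 5n + 10 are both O(n²).
Since they have the same asymptotic growth rate, f(n) = Θ(g(n)) is true.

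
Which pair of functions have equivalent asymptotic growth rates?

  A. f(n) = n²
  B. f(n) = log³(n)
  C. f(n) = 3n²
A and C

Examining each function:
  A. n² is O(n²)
  B. log³(n) is O(log³ n)
  C. 3n² is O(n²)

Functions A and C both have the same complexity class.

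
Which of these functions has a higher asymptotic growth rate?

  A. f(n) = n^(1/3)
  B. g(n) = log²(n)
A

f(n) = n^(1/3) is O(n^(1/3)), while g(n) = log²(n) is O(log² n).
Since O(n^(1/3)) grows faster than O(log² n), f(n) dominates.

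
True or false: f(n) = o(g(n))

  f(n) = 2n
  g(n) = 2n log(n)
True

f(n) = 2n is O(n), and g(n) = 2n log(n) is O(n log n).
Since O(n) grows strictly slower than O(n log n), f(n) = o(g(n)) is true.
This means lim(n→∞) f(n)/g(n) = 0.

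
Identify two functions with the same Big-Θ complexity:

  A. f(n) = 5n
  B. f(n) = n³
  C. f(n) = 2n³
B and C

Examining each function:
  A. 5n is O(n)
  B. n³ is O(n³)
  C. 2n³ is O(n³)

Functions B and C both have the same complexity class.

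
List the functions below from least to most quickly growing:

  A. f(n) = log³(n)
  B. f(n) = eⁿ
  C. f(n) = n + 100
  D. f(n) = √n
A < D < C < B

Comparing growth rates:
A = log³(n) is O(log³ n)
D = √n is O(√n)
C = n + 100 is O(n)
B = eⁿ is O(eⁿ)

Therefore, the order from slowest to fastest is: A < D < C < B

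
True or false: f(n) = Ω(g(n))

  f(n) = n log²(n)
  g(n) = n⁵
False

f(n) = n log²(n) is O(n log² n), and g(n) = n⁵ is O(n⁵).
Since O(n log² n) grows slower than O(n⁵), f(n) = Ω(g(n)) is false.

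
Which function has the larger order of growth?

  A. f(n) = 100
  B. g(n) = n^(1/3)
B

f(n) = 100 is O(1), while g(n) = n^(1/3) is O(n^(1/3)).
Since O(n^(1/3)) grows faster than O(1), g(n) dominates.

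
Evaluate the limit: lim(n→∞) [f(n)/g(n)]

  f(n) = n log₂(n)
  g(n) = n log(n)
1/log(2)

Since n log₂(n) and n log(n) have the same growth rate (O(n log n)),
the ratio converges to a constant: 1/log(2).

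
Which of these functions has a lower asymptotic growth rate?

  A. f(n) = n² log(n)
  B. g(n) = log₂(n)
B

f(n) = n² log(n) is O(n² log n), while g(n) = log₂(n) is O(log n).
Since O(log n) grows slower than O(n² log n), g(n) is dominated.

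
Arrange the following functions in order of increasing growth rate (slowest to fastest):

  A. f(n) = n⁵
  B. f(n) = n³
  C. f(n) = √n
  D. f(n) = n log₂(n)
C < D < B < A

Comparing growth rates:
C = √n is O(√n)
D = n log₂(n) is O(n log n)
B = n³ is O(n³)
A = n⁵ is O(n⁵)

Therefore, the order from slowest to fastest is: C < D < B < A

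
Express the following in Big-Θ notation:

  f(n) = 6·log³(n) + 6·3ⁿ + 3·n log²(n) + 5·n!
Θ(n!)

Order the terms by growth rate: 6·log³(n) ≺ 3·n log²(n) ≺ 6·3ⁿ ≺ 5·n!.
The fastest-growing term 5·n! dominates as n → ∞; dropping its constant factor gives Θ(n!).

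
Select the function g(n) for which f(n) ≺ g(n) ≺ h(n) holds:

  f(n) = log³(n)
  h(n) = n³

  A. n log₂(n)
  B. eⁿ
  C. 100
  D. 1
A

We need g(n) with log³(n) = o(g(n)) and g(n) = o(n³), i.e. O(log³ n) ≺ g ≺ O(n³).
Check each option:
  A. n log₂(n) — O(n log n) is strictly between O(log³ n) and O(n³) ✓
  B. eⁿ — O(eⁿ) does not grow strictly slower than h(n)
  C. 100 — O(1) does not grow strictly faster than f(n)
  D. 1 — O(1) does not grow strictly faster than f(n)

Only option A (n log₂(n)) lies strictly between.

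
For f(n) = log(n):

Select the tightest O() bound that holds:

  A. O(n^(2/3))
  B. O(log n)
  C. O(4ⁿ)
B

f(n) = log(n) is O(log n).
All listed options are valid Big-O bounds (upper bounds),
but O(log n) is the tightest (smallest valid bound).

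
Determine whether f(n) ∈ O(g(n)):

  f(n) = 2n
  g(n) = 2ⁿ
True

f(n) = 2n is O(n), and g(n) = 2ⁿ is O(2ⁿ).
Since O(n) ⊆ O(2ⁿ) (f grows no faster than g), f(n) = O(g(n)) is true.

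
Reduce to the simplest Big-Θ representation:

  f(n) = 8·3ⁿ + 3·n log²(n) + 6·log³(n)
Θ(3ⁿ)

Order the terms by growth rate: 6·log³(n) ≺ 3·n log²(n) ≺ 8·3ⁿ.
The fastest-growing term 8·3ⁿ dominates as n → ∞; dropping its constant factor gives Θ(3ⁿ).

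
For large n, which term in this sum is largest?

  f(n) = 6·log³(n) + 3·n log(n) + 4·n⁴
4·n⁴

Looking at each term:
  - 6·log³(n) is O(log³ n)
  - 3·n log(n) is O(n log n)
  - 4·n⁴ is O(n⁴)

The term 4·n⁴ (O(n⁴)) grows fastest and dominates all others.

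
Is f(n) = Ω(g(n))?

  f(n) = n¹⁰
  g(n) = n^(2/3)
True

f(n) = n¹⁰ is O(n¹⁰), and g(n) = n^(2/3) is O(n^(2/3)).
Since O(n¹⁰) grows at least as fast as O(n^(2/3)), f(n) = Ω(g(n)) is true.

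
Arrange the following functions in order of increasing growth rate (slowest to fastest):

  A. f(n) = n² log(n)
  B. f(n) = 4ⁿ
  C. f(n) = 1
C < A < B

Comparing growth rates:
C = 1 is O(1)
A = n² log(n) is O(n² log n)
B = 4ⁿ is O(4ⁿ)

Therefore, the order from slowest to fastest is: C < A < B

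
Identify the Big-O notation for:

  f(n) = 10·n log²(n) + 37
O(n log² n)

The dominant term in 10·n log²(n) + 37 is 10·n log²(n), which is Θ(n log² n).
Lower-order terms (37) are asymptotically negligible.
Constants are absorbed, so the tightest bound is O(n log² n).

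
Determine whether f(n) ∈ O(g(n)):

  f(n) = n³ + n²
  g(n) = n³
True

f(n) = n³ + n² and g(n) = n³ are both O(n³).
Big-O permits equal growth rates (f ≤ c·g for some c), so f(n) = O(g(n)) is true.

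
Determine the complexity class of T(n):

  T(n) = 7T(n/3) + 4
Θ(n^log₃(7))

Master Theorem: a = 7, b = 3, f(n) = 4.
Compute the critical exponent d = log₃(7) = 1.771.
Compare f(n) = Θ(1) against n^d:
  k = 0 < d = 1.771, so f(n) = O(n^(d-ε)) — Case 1.
  The recursion cost dominates: T(n) = Θ(n^d) = Θ(n^log₃(7)).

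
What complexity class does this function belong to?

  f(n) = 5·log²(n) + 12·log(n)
O(log² n)

The dominant term in 5·log²(n) + 12·log(n) is 5·log²(n), which is Θ(log² n).
Lower-order terms (12·log(n)) are asymptotically negligible.
Constants are absorbed, so the tightest bound is O(log² n).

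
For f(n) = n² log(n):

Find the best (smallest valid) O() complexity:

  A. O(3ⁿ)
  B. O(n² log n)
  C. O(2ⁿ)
B

f(n) = n² log(n) is O(n² log n).
All listed options are valid Big-O bounds (upper bounds),
but O(n² log n) is the tightest (smallest valid bound).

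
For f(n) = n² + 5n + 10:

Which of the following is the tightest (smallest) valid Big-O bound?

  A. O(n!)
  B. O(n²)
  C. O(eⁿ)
B

f(n) = n² + 5n + 10 is O(n²).
All listed options are valid Big-O bounds (upper bounds),
but O(n²) is the tightest (smallest valid bound).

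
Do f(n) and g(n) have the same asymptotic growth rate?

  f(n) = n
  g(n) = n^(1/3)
False

f(n) = n is O(n), and g(n) = n^(1/3) is O(n^(1/3)).
Since they have different growth rates, f(n) = Θ(g(n)) is false.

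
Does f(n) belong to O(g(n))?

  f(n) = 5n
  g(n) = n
True

f(n) = 5n and g(n) = n are both O(n).
Big-O permits equal growth rates (f ≤ c·g for some c), so f(n) = O(g(n)) is true.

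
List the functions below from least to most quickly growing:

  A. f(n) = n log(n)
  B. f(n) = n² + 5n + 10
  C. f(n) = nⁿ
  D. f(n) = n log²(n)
A < D < B < C

Comparing growth rates:
A = n log(n) is O(n log n)
D = n log²(n) is O(n log² n)
B = n² + 5n + 10 is O(n²)
C = nⁿ is O(nⁿ)

Therefore, the order from slowest to fastest is: A < D < B < C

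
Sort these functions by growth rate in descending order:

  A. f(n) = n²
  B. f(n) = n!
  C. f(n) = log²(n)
B > A > C

Comparing growth rates:
B = n! is O(n!)
A = n² is O(n²)
C = log²(n) is O(log² n)

Therefore, the order from fastest to slowest is: B > A > C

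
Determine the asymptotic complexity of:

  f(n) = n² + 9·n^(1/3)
O(n²)

The dominant term in n² + 9·n^(1/3) is n², which is Θ(n²).
Lower-order terms (9·n^(1/3)) are asymptotically negligible.
Constants are absorbed, so the tightest bound is O(n²).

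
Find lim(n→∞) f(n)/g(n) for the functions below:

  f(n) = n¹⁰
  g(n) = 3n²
∞

Since n¹⁰ (O(n¹⁰)) grows faster than 3n² (O(n²)),
the ratio f(n)/g(n) → ∞ as n → ∞.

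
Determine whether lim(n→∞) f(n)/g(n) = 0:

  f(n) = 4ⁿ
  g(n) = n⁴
False

f(n) = 4ⁿ is O(4ⁿ), and g(n) = n⁴ is O(n⁴).
Since O(4ⁿ) grows faster than or equal to O(n⁴), f(n) = o(g(n)) is false.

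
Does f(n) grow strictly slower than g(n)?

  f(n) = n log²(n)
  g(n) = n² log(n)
True

f(n) = n log²(n) is O(n log² n), and g(n) = n² log(n) is O(n² log n).
Since O(n log² n) grows strictly slower than O(n² log n), f(n) = o(g(n)) is true.
This means lim(n→∞) f(n)/g(n) = 0.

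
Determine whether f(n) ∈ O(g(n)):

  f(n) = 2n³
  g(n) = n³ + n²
True

f(n) = 2n³ and g(n) = n³ + n² are both O(n³).
Big-O permits equal growth rates (f ≤ c·g for some c), so f(n) = O(g(n)) is true.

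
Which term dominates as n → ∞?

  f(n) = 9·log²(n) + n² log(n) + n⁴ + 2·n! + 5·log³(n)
2·n!

Looking at each term:
  - 9·log²(n) is O(log² n)
  - n² log(n) is O(n² log n)
  - n⁴ is O(n⁴)
  - 2·n! is O(n!)
  - 5·log³(n) is O(log³ n)

The term 2·n! (O(n!)) grows fastest and dominates all others.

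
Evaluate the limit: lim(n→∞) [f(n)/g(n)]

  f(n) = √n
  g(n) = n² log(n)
0

Since √n (O(√n)) grows slower than n² log(n) (O(n² log n)),
the ratio f(n)/g(n) → 0 as n → ∞.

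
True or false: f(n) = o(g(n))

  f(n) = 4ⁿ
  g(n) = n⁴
False

f(n) = 4ⁿ is O(4ⁿ), and g(n) = n⁴ is O(n⁴).
Since O(4ⁿ) grows faster than or equal to O(n⁴), f(n) = o(g(n)) is false.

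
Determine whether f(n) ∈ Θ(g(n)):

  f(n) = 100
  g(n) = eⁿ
False

f(n) = 100 is O(1), and g(n) = eⁿ is O(eⁿ).
Since they have different growth rates, f(n) = Θ(g(n)) is false.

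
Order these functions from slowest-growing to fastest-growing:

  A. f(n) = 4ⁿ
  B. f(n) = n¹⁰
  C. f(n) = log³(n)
C < B < A

Comparing growth rates:
C = log³(n) is O(log³ n)
B = n¹⁰ is O(n¹⁰)
A = 4ⁿ is O(4ⁿ)

Therefore, the order from slowest to fastest is: C < B < A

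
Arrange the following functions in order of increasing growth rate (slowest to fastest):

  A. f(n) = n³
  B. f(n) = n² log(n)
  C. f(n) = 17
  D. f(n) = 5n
C < D < B < A

Comparing growth rates:
C = 17 is O(1)
D = 5n is O(n)
B = n² log(n) is O(n² log n)
A = n³ is O(n³)

Therefore, the order from slowest to fastest is: C < D < B < A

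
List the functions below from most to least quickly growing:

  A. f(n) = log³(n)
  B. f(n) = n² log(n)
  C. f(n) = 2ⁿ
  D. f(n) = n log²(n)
C > B > D > A

Comparing growth rates:
C = 2ⁿ is O(2ⁿ)
B = n² log(n) is O(n² log n)
D = n log²(n) is O(n log² n)
A = log³(n) is O(log³ n)

Therefore, the order from fastest to slowest is: C > B > D > A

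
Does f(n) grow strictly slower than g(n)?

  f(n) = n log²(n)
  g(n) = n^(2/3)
False

f(n) = n log²(n) is O(n log² n), and g(n) = n^(2/3) is O(n^(2/3)).
Since O(n log² n) grows faster than or equal to O(n^(2/3)), f(n) = o(g(n)) is false.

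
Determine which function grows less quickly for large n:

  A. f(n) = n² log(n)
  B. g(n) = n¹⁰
A

f(n) = n² log(n) is O(n² log n), while g(n) = n¹⁰ is O(n¹⁰).
Since O(n² log n) grows slower than O(n¹⁰), f(n) is dominated.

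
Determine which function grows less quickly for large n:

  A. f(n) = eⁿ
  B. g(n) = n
B

f(n) = eⁿ is O(eⁿ), while g(n) = n is O(n).
Since O(n) grows slower than O(eⁿ), g(n) is dominated.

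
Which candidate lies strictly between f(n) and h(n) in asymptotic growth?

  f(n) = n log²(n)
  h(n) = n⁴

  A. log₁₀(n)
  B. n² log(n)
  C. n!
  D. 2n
B

We need g(n) with n log²(n) = o(g(n)) and g(n) = o(n⁴), i.e. O(n log² n) ≺ g ≺ O(n⁴).
Check each option:
  A. log₁₀(n) — O(log n) does not grow strictly faster than f(n)
  B. n² log(n) — O(n² log n) is strictly between O(n log² n) and O(n⁴) ✓
  C. n! — O(n!) does not grow strictly slower than h(n)
  D. 2n — O(n) does not grow strictly faster than f(n)

Only option B (n² log(n)) lies strictly between.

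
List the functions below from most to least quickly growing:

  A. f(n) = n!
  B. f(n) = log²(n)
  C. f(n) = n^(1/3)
A > C > B

Comparing growth rates:
A = n! is O(n!)
C = n^(1/3) is O(n^(1/3))
B = log²(n) is O(log² n)

Therefore, the order from fastest to slowest is: A > C > B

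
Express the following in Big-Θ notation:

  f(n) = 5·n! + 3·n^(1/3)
Θ(n!)

Order the terms by growth rate: 3·n^(1/3) ≺ 5·n!.
The fastest-growing term 5·n! dominates as n → ∞; dropping its constant factor gives Θ(n!).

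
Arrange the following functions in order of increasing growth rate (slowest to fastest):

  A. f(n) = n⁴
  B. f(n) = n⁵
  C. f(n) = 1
C < A < B

Comparing growth rates:
C = 1 is O(1)
A = n⁴ is O(n⁴)
B = n⁵ is O(n⁵)

Therefore, the order from slowest to fastest is: C < A < B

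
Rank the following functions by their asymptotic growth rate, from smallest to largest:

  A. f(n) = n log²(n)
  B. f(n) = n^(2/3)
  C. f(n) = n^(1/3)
C < B < A

Comparing growth rates:
C = n^(1/3) is O(n^(1/3))
B = n^(2/3) is O(n^(2/3))
A = n log²(n) is O(n log² n)

Therefore, the order from slowest to fastest is: C < B < A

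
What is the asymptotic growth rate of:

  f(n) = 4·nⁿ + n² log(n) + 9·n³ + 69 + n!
Θ(nⁿ)

Order the terms by growth rate: 69 ≺ n² log(n) ≺ 9·n³ ≺ n! ≺ 4·nⁿ.
The fastest-growing term 4·nⁿ dominates as n → ∞; dropping its constant factor gives Θ(nⁿ).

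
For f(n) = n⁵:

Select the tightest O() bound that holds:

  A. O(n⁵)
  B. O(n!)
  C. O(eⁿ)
A

f(n) = n⁵ is O(n⁵).
All listed options are valid Big-O bounds (upper bounds),
but O(n⁵) is the tightest (smallest valid bound).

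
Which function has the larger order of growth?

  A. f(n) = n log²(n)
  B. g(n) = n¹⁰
B

f(n) = n log²(n) is O(n log² n), while g(n) = n¹⁰ is O(n¹⁰).
Since O(n¹⁰) grows faster than O(n log² n), g(n) dominates.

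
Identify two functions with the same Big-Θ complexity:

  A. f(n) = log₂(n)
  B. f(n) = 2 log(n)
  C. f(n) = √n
A and B

Examining each function:
  A. log₂(n) is O(log n)
  B. 2 log(n) is O(log n)
  C. √n is O(√n)

Functions A and B both have the same complexity class.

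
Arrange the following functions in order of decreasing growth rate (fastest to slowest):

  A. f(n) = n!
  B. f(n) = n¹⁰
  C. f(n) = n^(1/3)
A > B > C

Comparing growth rates:
A = n! is O(n!)
B = n¹⁰ is O(n¹⁰)
C = n^(1/3) is O(n^(1/3))

Therefore, the order from fastest to slowest is: A > B > C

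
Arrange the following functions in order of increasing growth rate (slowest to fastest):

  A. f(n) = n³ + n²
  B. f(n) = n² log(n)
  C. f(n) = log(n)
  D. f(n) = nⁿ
C < B < A < D

Comparing growth rates:
C = log(n) is O(log n)
B = n² log(n) is O(n² log n)
A = n³ + n² is O(n³)
D = nⁿ is O(nⁿ)

Therefore, the order from slowest to fastest is: C < B < A < D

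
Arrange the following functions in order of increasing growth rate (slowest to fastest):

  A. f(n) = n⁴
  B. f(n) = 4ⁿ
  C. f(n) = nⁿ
A < B < C

Comparing growth rates:
A = n⁴ is O(n⁴)
B = 4ⁿ is O(4ⁿ)
C = nⁿ is O(nⁿ)

Therefore, the order from slowest to fastest is: A < B < C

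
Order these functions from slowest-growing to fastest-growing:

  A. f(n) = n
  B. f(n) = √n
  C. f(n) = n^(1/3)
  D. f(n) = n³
C < B < A < D

Comparing growth rates:
C = n^(1/3) is O(n^(1/3))
B = √n is O(√n)
A = n is O(n)
D = n³ is O(n³)

Therefore, the order from slowest to fastest is: C < B < A < D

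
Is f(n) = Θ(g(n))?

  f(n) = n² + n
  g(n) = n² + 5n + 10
True

f(n) = n² + n and g(n) = n² + 5n + 10 are both O(n²).
Since they have the same asymptotic growth rate, f(n) = Θ(g(n)) is true.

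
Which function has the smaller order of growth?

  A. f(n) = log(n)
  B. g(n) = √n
A

f(n) = log(n) is O(log n), while g(n) = √n is O(√n).
Since O(log n) grows slower than O(√n), f(n) is dominated.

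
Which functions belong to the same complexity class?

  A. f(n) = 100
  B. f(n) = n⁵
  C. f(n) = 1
A and C

Examining each function:
  A. 100 is O(1)
  B. n⁵ is O(n⁵)
  C. 1 is O(1)

Functions A and C both have the same complexity class.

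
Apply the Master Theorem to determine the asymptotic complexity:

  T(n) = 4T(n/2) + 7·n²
Θ(n² log n)

Master Theorem: a = 4, b = 2, f(n) = 7·n².
Compute the critical exponent d = log₂(4) = 2.
Compare f(n) = Θ(n²) against n^d:
  k = 2 = d, so f(n) = Θ(n^d) — Case 2.
  Work is balanced across levels: T(n) = Θ(n^d log n) = Θ(n² log n).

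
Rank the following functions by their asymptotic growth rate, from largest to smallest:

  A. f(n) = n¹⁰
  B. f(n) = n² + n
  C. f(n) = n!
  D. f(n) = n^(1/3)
C > A > B > D

Comparing growth rates:
C = n! is O(n!)
A = n¹⁰ is O(n¹⁰)
B = n² + n is O(n²)
D = n^(1/3) is O(n^(1/3))

Therefore, the order from fastest to slowest is: C > A > B > D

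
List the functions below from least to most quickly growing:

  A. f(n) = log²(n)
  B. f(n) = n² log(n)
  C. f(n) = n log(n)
A < C < B

Comparing growth rates:
A = log²(n) is O(log² n)
C = n log(n) is O(n log n)
B = n² log(n) is O(n² log n)

Therefore, the order from slowest to fastest is: A < C < B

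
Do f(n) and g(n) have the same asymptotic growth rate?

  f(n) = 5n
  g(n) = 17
False

f(n) = 5n is O(n), and g(n) = 17 is O(1).
Since they have different growth rates, f(n) = Θ(g(n)) is false.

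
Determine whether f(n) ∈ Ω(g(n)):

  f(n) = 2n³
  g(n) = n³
True

f(n) = 2n³ and g(n) = n³ are both O(n³).
Big-Ω permits equal growth rates (f ≥ c·g for some c > 0), so f(n) = Ω(g(n)) is true.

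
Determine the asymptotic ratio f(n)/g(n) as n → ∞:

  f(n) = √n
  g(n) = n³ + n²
0

Since √n (O(√n)) grows slower than n³ + n² (O(n³)),
the ratio f(n)/g(n) → 0 as n → ∞.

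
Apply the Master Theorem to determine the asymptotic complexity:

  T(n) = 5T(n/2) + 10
Θ(n^log₂(5))

Master Theorem: a = 5, b = 2, f(n) = 10.
Compute the critical exponent d = log₂(5) = 2.322.
Compare f(n) = Θ(1) against n^d:
  k = 0 < d = 2.322, so f(n) = O(n^(d-ε)) — Case 1.
  The recursion cost dominates: T(n) = Θ(n^d) = Θ(n^log₂(5)).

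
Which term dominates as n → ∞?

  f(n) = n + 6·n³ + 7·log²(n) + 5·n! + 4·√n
5·n!

Looking at each term:
  - n is O(n)
  - 6·n³ is O(n³)
  - 7·log²(n) is O(log² n)
  - 5·n! is O(n!)
  - 4·√n is O(√n)

The term 5·n! (O(n!)) grows fastest and dominates all others.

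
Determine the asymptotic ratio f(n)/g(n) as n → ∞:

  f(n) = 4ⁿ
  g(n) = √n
∞

Since 4ⁿ (O(4ⁿ)) grows faster than √n (O(√n)),
the ratio f(n)/g(n) → ∞ as n → ∞.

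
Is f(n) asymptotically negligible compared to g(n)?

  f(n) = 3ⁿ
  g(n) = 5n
False

f(n) = 3ⁿ is O(3ⁿ), and g(n) = 5n is O(n).
Since O(3ⁿ) grows faster than or equal to O(n), f(n) = o(g(n)) is false.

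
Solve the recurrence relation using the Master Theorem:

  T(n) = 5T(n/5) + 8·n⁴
Θ(n⁴)

Master Theorem: a = 5, b = 5, f(n) = 8·n⁴.
Compute the critical exponent d = log₅(5) = 1.
Compare f(n) = Θ(n⁴) against n^d:
  k = 4 > d = 1, so f(n) = Ω(n^(d+ε)) — Case 3.
  Regularity: a·(n/b)^4/n^4 = a/b^4 = 5/625 < 1 ✓.
  The top-level work dominates: T(n) = Θ(f(n)) = Θ(n⁴).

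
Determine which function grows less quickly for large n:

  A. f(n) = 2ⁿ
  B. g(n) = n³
B

f(n) = 2ⁿ is O(2ⁿ), while g(n) = n³ is O(n³).
Since O(n³) grows slower than O(2ⁿ), g(n) is dominated.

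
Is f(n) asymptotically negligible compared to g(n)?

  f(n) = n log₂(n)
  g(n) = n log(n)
False

f(n) = n log₂(n) is O(n log n), and g(n) = n log(n) is O(n log n).
Since they have the same growth rate, f(n) = o(g(n)) is false.
(f = o(g) requires f to grow strictly slower, not equal.)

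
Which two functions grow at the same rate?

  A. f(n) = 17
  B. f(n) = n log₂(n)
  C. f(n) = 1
A and C

Examining each function:
  A. 17 is O(1)
  B. n log₂(n) is O(n log n)
  C. 1 is O(1)

Functions A and C both have the same complexity class.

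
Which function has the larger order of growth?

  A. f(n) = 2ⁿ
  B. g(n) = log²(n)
A

f(n) = 2ⁿ is O(2ⁿ), while g(n) = log²(n) is O(log² n).
Since O(2ⁿ) grows faster than O(log² n), f(n) dominates.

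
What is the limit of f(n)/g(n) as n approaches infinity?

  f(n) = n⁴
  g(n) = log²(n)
∞

Since n⁴ (O(n⁴)) grows faster than log²(n) (O(log² n)),
the ratio f(n)/g(n) → ∞ as n → ∞.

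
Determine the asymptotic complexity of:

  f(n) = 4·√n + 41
O(√n)

The dominant term in 4·√n + 41 is 4·√n, which is Θ(√n).
Lower-order terms (41) are asymptotically negligible.
Constants are absorbed, so the tightest bound is O(√n).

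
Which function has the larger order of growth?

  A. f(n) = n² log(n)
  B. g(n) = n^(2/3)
A

f(n) = n² log(n) is O(n² log n), while g(n) = n^(2/3) is O(n^(2/3)).
Since O(n² log n) grows faster than O(n^(2/3)), f(n) dominates.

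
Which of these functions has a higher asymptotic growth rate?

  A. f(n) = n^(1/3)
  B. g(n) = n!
B

f(n) = n^(1/3) is O(n^(1/3)), while g(n) = n! is O(n!).
Since O(n!) grows faster than O(n^(1/3)), g(n) dominates.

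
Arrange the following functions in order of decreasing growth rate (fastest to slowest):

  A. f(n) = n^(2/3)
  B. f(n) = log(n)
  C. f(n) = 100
A > B > C

Comparing growth rates:
A = n^(2/3) is O(n^(2/3))
B = log(n) is O(log n)
C = 100 is O(1)

Therefore, the order from fastest to slowest is: A > B > C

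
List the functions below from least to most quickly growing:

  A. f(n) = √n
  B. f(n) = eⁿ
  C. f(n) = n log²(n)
A < C < B

Comparing growth rates:
A = √n is O(√n)
C = n log²(n) is O(n log² n)
B = eⁿ is O(eⁿ)

Therefore, the order from slowest to fastest is: A < C < B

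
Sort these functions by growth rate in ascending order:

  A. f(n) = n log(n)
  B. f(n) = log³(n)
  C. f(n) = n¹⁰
B < A < C

Comparing growth rates:
B = log³(n) is O(log³ n)
A = n log(n) is O(n log n)
C = n¹⁰ is O(n¹⁰)

Therefore, the order from slowest to fastest is: B < A < C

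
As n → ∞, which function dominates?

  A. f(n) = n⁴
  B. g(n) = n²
A

f(n) = n⁴ is O(n⁴), while g(n) = n² is O(n²).
Since O(n⁴) grows faster than O(n²), f(n) dominates.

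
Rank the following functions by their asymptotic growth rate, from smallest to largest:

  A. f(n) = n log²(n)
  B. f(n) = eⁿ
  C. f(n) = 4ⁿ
A < B < C

Comparing growth rates:
A = n log²(n) is O(n log² n)
B = eⁿ is O(eⁿ)
C = 4ⁿ is O(4ⁿ)

Therefore, the order from slowest to fastest is: A < B < C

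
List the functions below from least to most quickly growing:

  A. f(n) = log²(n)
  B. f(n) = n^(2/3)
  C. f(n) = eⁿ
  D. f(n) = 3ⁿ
A < B < C < D

Comparing growth rates:
A = log²(n) is O(log² n)
B = n^(2/3) is O(n^(2/3))
C = eⁿ is O(eⁿ)
D = 3ⁿ is O(3ⁿ)

Therefore, the order from slowest to fastest is: A < B < C < D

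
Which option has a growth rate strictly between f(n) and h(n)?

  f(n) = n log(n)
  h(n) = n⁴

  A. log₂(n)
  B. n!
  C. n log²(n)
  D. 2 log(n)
C

We need g(n) with n log(n) = o(g(n)) and g(n) = o(n⁴), i.e. O(n log n) ≺ g ≺ O(n⁴).
Check each option:
  A. log₂(n) — O(log n) does not grow strictly faster than f(n)
  B. n! — O(n!) does not grow strictly slower than h(n)
  C. n log²(n) — O(n log² n) is strictly between O(n log n) and O(n⁴) ✓
  D. 2 log(n) — O(log n) does not grow strictly faster than f(n)

Only option C (n log²(n)) lies strictly between.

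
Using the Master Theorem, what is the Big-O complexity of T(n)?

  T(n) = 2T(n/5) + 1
Θ(n^log₅(2))

Master Theorem: a = 2, b = 5, f(n) = 1.
Compute the critical exponent d = log₅(2) = 0.431.
Compare f(n) = Θ(1) against n^d:
  k = 0 < d = 0.431, so f(n) = O(n^(d-ε)) — Case 1.
  The recursion cost dominates: T(n) = Θ(n^d) = Θ(n^log₅(2)).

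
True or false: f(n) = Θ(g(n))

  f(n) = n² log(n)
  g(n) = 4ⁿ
False

f(n) = n² log(n) is O(n² log n), and g(n) = 4ⁿ is O(4ⁿ).
Since they have different growth rates, f(n) = Θ(g(n)) is false.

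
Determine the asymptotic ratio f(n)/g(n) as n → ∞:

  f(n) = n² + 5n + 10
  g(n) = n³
0

Since n² + 5n + 10 (O(n²)) grows slower than n³ (O(n³)),
the ratio f(n)/g(n) → 0 as n → ∞.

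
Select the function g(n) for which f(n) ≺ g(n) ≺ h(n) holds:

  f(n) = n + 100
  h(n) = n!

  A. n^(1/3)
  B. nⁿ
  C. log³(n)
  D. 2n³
D

We need g(n) with n + 100 = o(g(n)) and g(n) = o(n!), i.e. O(n) ≺ g ≺ O(n!).
Check each option:
  A. n^(1/3) — O(n^(1/3)) does not grow strictly faster than f(n)
  B. nⁿ — O(nⁿ) does not grow strictly slower than h(n)
  C. log³(n) — O(log³ n) does not grow strictly faster than f(n)
  D. 2n³ — O(n³) is strictly between O(n) and O(n!) ✓

Only option D (2n³) lies strictly between.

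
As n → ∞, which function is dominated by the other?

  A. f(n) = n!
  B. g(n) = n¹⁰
B

f(n) = n! is O(n!), while g(n) = n¹⁰ is O(n¹⁰).
Since O(n¹⁰) grows slower than O(n!), g(n) is dominated.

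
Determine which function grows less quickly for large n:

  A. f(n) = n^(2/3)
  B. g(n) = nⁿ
A

f(n) = n^(2/3) is O(n^(2/3)), while g(n) = nⁿ is O(nⁿ).
Since O(n^(2/3)) grows slower than O(nⁿ), f(n) is dominated.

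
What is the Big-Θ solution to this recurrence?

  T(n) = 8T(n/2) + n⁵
Θ(n⁵)

Master Theorem: a = 8, b = 2, f(n) = n⁵.
Compute the critical exponent d = log₂(8) = 3.
Compare f(n) = Θ(n⁵) against n^d:
  k = 5 > d = 3, so f(n) = Ω(n^(d+ε)) — Case 3.
  Regularity: a·(n/b)^5/n^5 = a/b^5 = 8/32 < 1 ✓.
  The top-level work dominates: T(n) = Θ(f(n)) = Θ(n⁵).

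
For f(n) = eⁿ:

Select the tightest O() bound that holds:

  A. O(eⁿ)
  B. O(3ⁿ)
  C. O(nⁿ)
A

f(n) = eⁿ is O(eⁿ).
All listed options are valid Big-O bounds (upper bounds),
but O(eⁿ) is the tightest (smallest valid bound).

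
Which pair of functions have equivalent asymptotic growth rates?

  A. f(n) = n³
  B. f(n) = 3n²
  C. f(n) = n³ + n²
A and C

Examining each function:
  A. n³ is O(n³)
  B. 3n² is O(n²)
  C. n³ + n² is O(n³)

Functions A and C both have the same complexity class.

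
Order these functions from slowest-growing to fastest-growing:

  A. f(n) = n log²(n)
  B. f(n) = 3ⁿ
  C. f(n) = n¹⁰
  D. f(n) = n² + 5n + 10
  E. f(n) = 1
E < A < D < C < B

Comparing growth rates:
E = 1 is O(1)
A = n log²(n) is O(n log² n)
D = n² + 5n + 10 is O(n²)
C = n¹⁰ is O(n¹⁰)
B = 3ⁿ is O(3ⁿ)

Therefore, the order from slowest to fastest is: E < A < D < C < B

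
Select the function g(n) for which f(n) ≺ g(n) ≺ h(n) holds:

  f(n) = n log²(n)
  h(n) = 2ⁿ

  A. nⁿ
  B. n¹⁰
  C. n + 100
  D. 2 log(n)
B

We need g(n) with n log²(n) = o(g(n)) and g(n) = o(2ⁿ), i.e. O(n log² n) ≺ g ≺ O(2ⁿ).
Check each option:
  A. nⁿ — O(nⁿ) does not grow strictly slower than h(n)
  B. n¹⁰ — O(n¹⁰) is strictly between O(n log² n) and O(2ⁿ) ✓
  C. n + 100 — O(n) does not grow strictly faster than f(n)
  D. 2 log(n) — O(log n) does not grow strictly faster than f(n)

Only option B (n¹⁰) lies strictly between.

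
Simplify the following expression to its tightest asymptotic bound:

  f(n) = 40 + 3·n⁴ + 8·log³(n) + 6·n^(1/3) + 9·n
Θ(n⁴)

Order the terms by growth rate: 40 ≺ 8·log³(n) ≺ 6·n^(1/3) ≺ 9·n ≺ 3·n⁴.
The fastest-growing term 3·n⁴ dominates as n → ∞; dropping its constant factor gives Θ(n⁴).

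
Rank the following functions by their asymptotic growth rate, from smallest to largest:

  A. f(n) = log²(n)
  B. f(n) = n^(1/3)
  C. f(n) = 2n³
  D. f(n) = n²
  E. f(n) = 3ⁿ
A < B < D < C < E

Comparing growth rates:
A = log²(n) is O(log² n)
B = n^(1/3) is O(n^(1/3))
D = n² is O(n²)
C = 2n³ is O(n³)
E = 3ⁿ is O(3ⁿ)

Therefore, the order from slowest to fastest is: A < B < D < C < E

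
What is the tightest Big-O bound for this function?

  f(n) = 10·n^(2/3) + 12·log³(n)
O(n^(2/3))

The dominant term in 10·n^(2/3) + 12·log³(n) is 10·n^(2/3), which is Θ(n^(2/3)).
Lower-order terms (12·log³(n)) are asymptotically negligible.
Constants are absorbed, so the tightest bound is O(n^(2/3)).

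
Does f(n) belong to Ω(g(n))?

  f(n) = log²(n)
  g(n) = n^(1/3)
False

f(n) = log²(n) is O(log² n), and g(n) = n^(1/3) is O(n^(1/3)).
Since O(log² n) grows slower than O(n^(1/3)), f(n) = Ω(g(n)) is false.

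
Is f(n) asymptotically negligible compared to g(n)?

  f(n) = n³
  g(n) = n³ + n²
False

f(n) = n³ is O(n³), and g(n) = n³ + n² is O(n³).
Since they have the same growth rate, f(n) = o(g(n)) is false.
(f = o(g) requires f to grow strictly slower, not equal.)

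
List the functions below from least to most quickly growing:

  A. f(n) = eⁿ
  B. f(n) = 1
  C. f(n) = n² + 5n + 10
B < C < A

Comparing growth rates:
B = 1 is O(1)
C = n² + 5n + 10 is O(n²)
A = eⁿ is O(eⁿ)

Therefore, the order from slowest to fastest is: B < C < A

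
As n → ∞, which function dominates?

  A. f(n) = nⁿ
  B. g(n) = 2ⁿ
A

f(n) = nⁿ is O(nⁿ), while g(n) = 2ⁿ is O(2ⁿ).
Since O(nⁿ) grows faster than O(2ⁿ), f(n) dominates.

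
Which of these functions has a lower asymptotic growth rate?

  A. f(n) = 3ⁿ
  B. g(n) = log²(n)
B

f(n) = 3ⁿ is O(3ⁿ), while g(n) = log²(n) is O(log² n).
Since O(log² n) grows slower than O(3ⁿ), g(n) is dominated.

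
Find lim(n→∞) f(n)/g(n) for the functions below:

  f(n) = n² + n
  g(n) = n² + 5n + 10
1

Since n² + n and n² + 5n + 10 have the same growth rate (O(n²)),
the ratio converges to a constant: 1.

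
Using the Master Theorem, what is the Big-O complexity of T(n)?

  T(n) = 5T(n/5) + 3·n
Θ(n log n)

Master Theorem: a = 5, b = 5, f(n) = 3·n.
Compute the critical exponent d = log₅(5) = 1.
Compare f(n) = Θ(n) against n^d:
  k = 1 = d, so f(n) = Θ(n^d) — Case 2.
  Work is balanced across levels: T(n) = Θ(n^d log n) = Θ(n log n).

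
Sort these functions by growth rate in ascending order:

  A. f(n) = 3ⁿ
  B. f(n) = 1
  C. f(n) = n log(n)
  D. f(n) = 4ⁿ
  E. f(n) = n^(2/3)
B < E < C < A < D

Comparing growth rates:
B = 1 is O(1)
E = n^(2/3) is O(n^(2/3))
C = n log(n) is O(n log n)
A = 3ⁿ is O(3ⁿ)
D = 4ⁿ is O(4ⁿ)

Therefore, the order from slowest to fastest is: B < E < C < A < D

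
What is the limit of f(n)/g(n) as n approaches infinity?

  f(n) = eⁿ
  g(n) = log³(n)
∞

Since eⁿ (O(eⁿ)) grows faster than log³(n) (O(log³ n)),
the ratio f(n)/g(n) → ∞ as n → ∞.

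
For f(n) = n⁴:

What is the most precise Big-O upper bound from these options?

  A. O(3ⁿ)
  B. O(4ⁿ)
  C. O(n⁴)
C

f(n) = n⁴ is O(n⁴).
All listed options are valid Big-O bounds (upper bounds),
but O(n⁴) is the tightest (smallest valid bound).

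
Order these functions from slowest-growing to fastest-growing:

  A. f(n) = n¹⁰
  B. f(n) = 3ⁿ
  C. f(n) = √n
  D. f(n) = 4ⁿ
C < A < B < D

Comparing growth rates:
C = √n is O(√n)
A = n¹⁰ is O(n¹⁰)
B = 3ⁿ is O(3ⁿ)
D = 4ⁿ is O(4ⁿ)

Therefore, the order from slowest to fastest is: C < A < B < D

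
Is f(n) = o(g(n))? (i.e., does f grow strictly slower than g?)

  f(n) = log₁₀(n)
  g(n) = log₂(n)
False

f(n) = log₁₀(n) is O(log n), and g(n) = log₂(n) is O(log n).
Since they have the same growth rate, f(n) = o(g(n)) is false.
(f = o(g) requires f to grow strictly slower, not equal.)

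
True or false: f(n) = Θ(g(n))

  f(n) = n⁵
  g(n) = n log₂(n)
False

f(n) = n⁵ is O(n⁵), and g(n) = n log₂(n) is O(n log n).
Since they have different growth rates, f(n) = Θ(g(n)) is false.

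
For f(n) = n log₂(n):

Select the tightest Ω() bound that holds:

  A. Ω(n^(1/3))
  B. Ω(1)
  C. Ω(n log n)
C

f(n) = n log₂(n) is Ω(n log n).
All listed options are valid Big-Ω bounds (lower bounds),
but Ω(n log n) is the tightest (largest valid bound).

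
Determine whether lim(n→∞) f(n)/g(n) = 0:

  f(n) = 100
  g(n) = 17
False

f(n) = 100 is O(1), and g(n) = 17 is O(1).
Since they have the same growth rate, f(n) = o(g(n)) is false.
(f = o(g) requires f to grow strictly slower, not equal.)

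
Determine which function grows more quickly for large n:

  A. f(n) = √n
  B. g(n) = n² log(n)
B

f(n) = √n is O(√n), while g(n) = n² log(n) is O(n² log n).
Since O(n² log n) grows faster than O(√n), g(n) dominates.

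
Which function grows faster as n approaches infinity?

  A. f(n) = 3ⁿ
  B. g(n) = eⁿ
A

f(n) = 3ⁿ is O(3ⁿ), while g(n) = eⁿ is O(eⁿ).
Since O(3ⁿ) grows faster than O(eⁿ), f(n) dominates.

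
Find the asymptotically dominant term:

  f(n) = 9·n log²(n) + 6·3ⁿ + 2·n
6·3ⁿ

Looking at each term:
  - 9·n log²(n) is O(n log² n)
  - 6·3ⁿ is O(3ⁿ)
  - 2·n is O(n)

The term 6·3ⁿ (O(3ⁿ)) grows fastest and dominates all others.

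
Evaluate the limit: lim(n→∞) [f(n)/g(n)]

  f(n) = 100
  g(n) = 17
100/17

Since 100 and 17 have the same growth rate (O(1)),
the ratio converges to a constant: 100/17.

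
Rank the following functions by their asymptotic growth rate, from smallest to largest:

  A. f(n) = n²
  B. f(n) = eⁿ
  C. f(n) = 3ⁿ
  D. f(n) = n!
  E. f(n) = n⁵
A < E < B < C < D

Comparing growth rates:
A = n² is O(n²)
E = n⁵ is O(n⁵)
B = eⁿ is O(eⁿ)
C = 3ⁿ is O(3ⁿ)
D = n! is O(n!)

Therefore, the order from slowest to fastest is: A < E < B < C < D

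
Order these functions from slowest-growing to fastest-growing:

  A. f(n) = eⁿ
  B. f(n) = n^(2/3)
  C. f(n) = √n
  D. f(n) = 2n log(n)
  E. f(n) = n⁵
C < B < D < E < A

Comparing growth rates:
C = √n is O(√n)
B = n^(2/3) is O(n^(2/3))
D = 2n log(n) is O(n log n)
E = n⁵ is O(n⁵)
A = eⁿ is O(eⁿ)

Therefore, the order from slowest to fastest is: C < B < D < E < A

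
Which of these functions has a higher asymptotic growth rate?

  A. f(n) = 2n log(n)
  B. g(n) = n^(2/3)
A

f(n) = 2n log(n) is O(n log n), while g(n) = n^(2/3) is O(n^(2/3)).
Since O(n log n) grows faster than O(n^(2/3)), f(n) dominates.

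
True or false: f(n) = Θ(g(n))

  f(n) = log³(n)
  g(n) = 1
False

f(n) = log³(n) is O(log³ n), and g(n) = 1 is O(1).
Since they have different growth rates, f(n) = Θ(g(n)) is false.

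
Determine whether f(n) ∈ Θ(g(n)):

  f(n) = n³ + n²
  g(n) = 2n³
True

f(n) = n³ + n² and g(n) = 2n³ are both O(n³).
Since they have the same asymptotic growth rate, f(n) = Θ(g(n)) is true.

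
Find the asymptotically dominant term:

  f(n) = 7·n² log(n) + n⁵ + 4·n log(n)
n⁵

Looking at each term:
  - 7·n² log(n) is O(n² log n)
  - n⁵ is O(n⁵)
  - 4·n log(n) is O(n log n)

The term n⁵ (O(n⁵)) grows fastest and dominates all others.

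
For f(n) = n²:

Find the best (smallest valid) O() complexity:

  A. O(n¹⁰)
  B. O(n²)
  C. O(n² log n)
B

f(n) = n² is O(n²).
All listed options are valid Big-O bounds (upper bounds),
but O(n²) is the tightest (smallest valid bound).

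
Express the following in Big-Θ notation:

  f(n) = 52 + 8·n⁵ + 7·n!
Θ(n!)

Order the terms by growth rate: 52 ≺ 8·n⁵ ≺ 7·n!.
The fastest-growing term 7·n! dominates as n → ∞; dropping its constant factor gives Θ(n!).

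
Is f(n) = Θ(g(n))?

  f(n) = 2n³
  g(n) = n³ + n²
True

f(n) = 2n³ and g(n) = n³ + n² are both O(n³).
Since they have the same asymptotic growth rate, f(n) = Θ(g(n)) is true.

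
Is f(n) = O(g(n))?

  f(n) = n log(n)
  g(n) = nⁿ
True

f(n) = n log(n) is O(n log n), and g(n) = nⁿ is O(nⁿ).
Since O(n log n) ⊆ O(nⁿ) (f grows no faster than g), f(n) = O(g(n)) is true.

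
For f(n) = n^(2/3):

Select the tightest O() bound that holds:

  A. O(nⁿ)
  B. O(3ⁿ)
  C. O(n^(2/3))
C

f(n) = n^(2/3) is O(n^(2/3)).
All listed options are valid Big-O bounds (upper bounds),
but O(n^(2/3)) is the tightest (smallest valid bound).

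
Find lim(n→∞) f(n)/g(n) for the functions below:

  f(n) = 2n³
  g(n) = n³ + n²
2

Since 2n³ and n³ + n² have the same growth rate (O(n³)),
the ratio converges to a constant: 2.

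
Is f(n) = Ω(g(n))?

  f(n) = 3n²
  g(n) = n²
True

f(n) = 3n² and g(n) = n² are both O(n²).
Big-Ω permits equal growth rates (f ≥ c·g for some c > 0), so f(n) = Ω(g(n)) is true.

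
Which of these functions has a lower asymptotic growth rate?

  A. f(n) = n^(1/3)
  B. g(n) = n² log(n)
A

f(n) = n^(1/3) is O(n^(1/3)), while g(n) = n² log(n) is O(n² log n).
Since O(n^(1/3)) grows slower than O(n² log n), f(n) is dominated.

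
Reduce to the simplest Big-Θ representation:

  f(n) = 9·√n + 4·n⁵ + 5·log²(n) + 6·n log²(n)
Θ(n⁵)

Order the terms by growth rate: 5·log²(n) ≺ 9·√n ≺ 6·n log²(n) ≺ 4·n⁵.
The fastest-growing term 4·n⁵ dominates as n → ∞; dropping its constant factor gives Θ(n⁵).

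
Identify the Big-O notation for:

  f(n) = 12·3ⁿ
O(3ⁿ)

The dominant term in 12·3ⁿ is 12·3ⁿ, which is Θ(3ⁿ).
Constants are absorbed, so the tightest bound is O(3ⁿ).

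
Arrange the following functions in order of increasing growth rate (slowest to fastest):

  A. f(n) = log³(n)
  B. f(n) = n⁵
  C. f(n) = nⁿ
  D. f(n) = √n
A < D < B < C

Comparing growth rates:
A = log³(n) is O(log³ n)
D = √n is O(√n)
B = n⁵ is O(n⁵)
C = nⁿ is O(nⁿ)

Therefore, the order from slowest to fastest is: A < D < B < C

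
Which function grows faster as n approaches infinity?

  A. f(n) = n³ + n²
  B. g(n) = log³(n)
A

f(n) = n³ + n² is O(n³), while g(n) = log³(n) is O(log³ n).
Since O(n³) grows faster than O(log³ n), f(n) dominates.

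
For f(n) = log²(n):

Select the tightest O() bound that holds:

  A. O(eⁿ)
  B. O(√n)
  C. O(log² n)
C

f(n) = log²(n) is O(log² n).
All listed options are valid Big-O bounds (upper bounds),
but O(log² n) is the tightest (smallest valid bound).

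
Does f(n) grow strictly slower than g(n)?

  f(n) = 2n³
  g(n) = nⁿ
True

f(n) = 2n³ is O(n³), and g(n) = nⁿ is O(nⁿ).
Since O(n³) grows strictly slower than O(nⁿ), f(n) = o(g(n)) is true.
This means lim(n→∞) f(n)/g(n) = 0.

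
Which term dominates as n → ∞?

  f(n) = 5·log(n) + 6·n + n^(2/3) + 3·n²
3·n²

Looking at each term:
  - 5·log(n) is O(log n)
  - 6·n is O(n)
  - n^(2/3) is O(n^(2/3))
  - 3·n² is O(n²)

The term 3·n² (O(n²)) grows fastest and dominates all others.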